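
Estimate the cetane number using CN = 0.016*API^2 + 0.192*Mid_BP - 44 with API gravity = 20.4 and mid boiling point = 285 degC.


CN = 0.016 * 20.4^2 + 0.192 * 285 - 44
CN = 6.65856 + 54.72 - 44 = 17.37856

17.37856


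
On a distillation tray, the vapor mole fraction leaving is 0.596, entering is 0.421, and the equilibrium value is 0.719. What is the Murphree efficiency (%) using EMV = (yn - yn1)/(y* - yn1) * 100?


Murphree vapor efficiency: EMV = (y_n - y_(n-1)) / (y*_n - y_(n-1)) * 100
EMV = (0.596 - 0.421) / (0.719 - 0.421) * 100 = 0.175 / 0.298 * 100 = 58.72

58.72 %


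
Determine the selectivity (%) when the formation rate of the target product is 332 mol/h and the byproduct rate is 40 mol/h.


Selectivity = desired / (desired + undesired) * 100
Total products = 332 + 40 = 372 mol/h
S = 332 / 372 * 100
= 0.8925 * 100
= 89.25 %

89.25 %


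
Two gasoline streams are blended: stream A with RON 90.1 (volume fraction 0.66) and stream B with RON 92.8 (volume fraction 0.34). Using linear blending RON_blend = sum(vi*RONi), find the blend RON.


Linear blending: RON_blend = sum(vi * RONi)
Contribution 1: 0.66 * 90.1 = 59.466
Contribution 2: 0.34 * 92.8 = 31.552
RON_blend = 59.466 + 31.552 = 91.018

91.018


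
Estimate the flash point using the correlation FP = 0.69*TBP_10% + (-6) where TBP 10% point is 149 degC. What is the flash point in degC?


FP = 0.69 * 149 + (-6) = 96.81

96.81 degC


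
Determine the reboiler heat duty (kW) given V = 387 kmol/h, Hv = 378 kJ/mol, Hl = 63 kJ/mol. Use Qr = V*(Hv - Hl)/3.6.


Qr = 387 * (378 - 63) / 3.6 = 387 * 315 / 3.6 = 33860

33860 kW


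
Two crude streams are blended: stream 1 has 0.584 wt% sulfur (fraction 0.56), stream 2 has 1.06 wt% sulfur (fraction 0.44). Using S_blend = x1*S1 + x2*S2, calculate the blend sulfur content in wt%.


Linear sulfur blending: S_blend = x1*S1 + x2*S2
Contribution 1: 0.56 * 0.584 = 0.32704 wt%
Contribution 2: 0.44 * 1.06 = 0.4664 wt%
S_blend = 0.32704 + 0.4664 = 0.79344

0.79344 wt%


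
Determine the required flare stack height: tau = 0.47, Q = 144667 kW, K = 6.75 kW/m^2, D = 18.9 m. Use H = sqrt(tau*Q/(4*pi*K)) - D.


tau*Q/(4*pi*K) = 0.47 * 144667 / (4 * pi * 6.75) = 801.593
sqrt(801.593) = 28.3124
H = 28.3124 - 18.9 = 9.412

9.412 m


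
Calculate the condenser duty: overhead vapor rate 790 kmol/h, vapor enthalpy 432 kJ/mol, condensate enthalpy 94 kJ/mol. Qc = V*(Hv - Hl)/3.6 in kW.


Qc = 790 * (432 - 94) / 3.6 = 790 * 338 / 3.6 = 74170

74170 kW


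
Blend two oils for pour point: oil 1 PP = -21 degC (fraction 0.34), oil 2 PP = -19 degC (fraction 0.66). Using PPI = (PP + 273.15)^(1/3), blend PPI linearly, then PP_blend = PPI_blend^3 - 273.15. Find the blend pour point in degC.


PPI_1 = (-21 + 273.15)^(1/3) = 6.317613
PPI_2 = (-19 + 273.15)^(1/3) = 6.334272
PPI_blend = 0.34 * 6.317613 + 0.66 * 6.334272 = 6.328608
PP_blend = 6.328608^3 - 273.15 = 253.4688 - 273.15 = -19.68

-19.68 degC


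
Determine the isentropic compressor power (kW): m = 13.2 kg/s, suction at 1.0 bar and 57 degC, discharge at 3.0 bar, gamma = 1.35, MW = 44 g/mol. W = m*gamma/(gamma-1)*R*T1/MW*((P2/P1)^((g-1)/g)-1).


Isentropic work: W = m*(gamma/(gamma-1))*(R*T1/MW)*((P2/P1)^((gamma-1)/gamma) - 1)
T1 = 57 + 273.15 = 330.15 K
Pressure ratio = 3.0 / 1.0 = 3
Exponent = (1.35 - 1)/1.35 = 0.259259
(P2/P1)^exp - 1 = 3^0.259259 - 1 = 0.32953
W = 13.2 * 1.35 / 0.35 * 8.314 * 330.15 / 44 * 0.32953 = 1047

1047 kW


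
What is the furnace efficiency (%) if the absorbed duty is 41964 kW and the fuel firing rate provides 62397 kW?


Furnace efficiency = Q_absorbed / Q_fuel * 100
= 41964 / 62397 * 100 = 67.25

67.25 %


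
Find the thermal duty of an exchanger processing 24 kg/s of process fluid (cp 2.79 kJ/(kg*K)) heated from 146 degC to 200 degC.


Q = m_dot * cp * delta_T
delta_T = 200 - 146 = 54 K
Q = 24 * 2.79 * 54
= 66.96 * 54
= 3615.84 kW

3615.84 kW


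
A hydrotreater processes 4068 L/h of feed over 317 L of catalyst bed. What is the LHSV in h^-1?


LHSV = volumetric feed rate / catalyst volume
= 4068 L/h / 317 L
= 12.83 h^-1

12.83 h^-1


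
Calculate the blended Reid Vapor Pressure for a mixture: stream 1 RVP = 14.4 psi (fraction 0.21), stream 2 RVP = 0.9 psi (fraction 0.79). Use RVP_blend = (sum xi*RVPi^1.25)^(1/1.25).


Chevron index: RVP_blend = (sum xi*RVPi^1.25)^(1/1.25)
RVP^1.25 terms: 0.21 * 14.4^1.25 + 0.79 * 0.9^1.25 = 6.58329
RVP_blend = 6.58329^(1/1.25) = 4.516

4.516 psi


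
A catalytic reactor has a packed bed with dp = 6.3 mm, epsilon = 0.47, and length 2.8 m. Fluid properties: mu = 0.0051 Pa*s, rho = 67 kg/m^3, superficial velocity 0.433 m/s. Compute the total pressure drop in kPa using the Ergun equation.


dp = 6.3 mm = 0.0063 m
Viscous term = 150*0.0051*0.433*(1-0.47)^2 / (0.0063^2*0.47^3) = 22580.1
Inertial term = 1.75*67*0.433^2*(1-0.47) / (0.0063*0.47^3) = 17812.7
dP/L = 22580.1 + 17812.7 = 40392.8 Pa/m
dP = 40392.8 * 2.8 / 1000 = 113.1 kPa

113.1 kPa


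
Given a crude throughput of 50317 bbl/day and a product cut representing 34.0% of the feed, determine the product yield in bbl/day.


Crude throughput = 50317 bbl/day
Fraction yield = 34.0%
yield = throughput * fraction / 100
yield = 50317 * 34.0 / 100 = 17107.78

17107.78 bbl/day


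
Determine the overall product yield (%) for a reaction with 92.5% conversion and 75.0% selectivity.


Overall yield = conversion (%) * selectivity (%) / 100
Conversion = 92.5%, Selectivity = 75.0%
Y = 92.5 * 75.0 / 100
= 69.375 %

69.375 %


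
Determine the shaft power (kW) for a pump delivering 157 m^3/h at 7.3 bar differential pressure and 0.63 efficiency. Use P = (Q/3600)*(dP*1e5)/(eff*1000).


Q = 157 / 3600 = 0.0436111 m^3/s
P = 0.0436111 * (7.3 * 1e5) / 0.63 / 1000 = 50.53

50.53 kW


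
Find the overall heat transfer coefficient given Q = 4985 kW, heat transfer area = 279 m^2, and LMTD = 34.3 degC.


From Q = U*A*LMTD, U = Q / (A * LMTD)
U = 4985 / (279 * 34.3) = 4985 / 9569.7 = 0.5209

0.5209 kW/(m^2*K)


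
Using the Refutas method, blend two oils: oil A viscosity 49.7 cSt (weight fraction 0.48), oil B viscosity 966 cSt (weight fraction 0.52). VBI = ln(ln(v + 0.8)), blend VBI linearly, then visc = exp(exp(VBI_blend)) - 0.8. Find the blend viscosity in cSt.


Refutas method: VBN_i = 14.534*ln(ln(visc_i + 0.8)) + 10.975, blended linearly by mass fraction; since VBN is linear in VBI_i = ln(ln(visc_i + 0.8)) and the fractions sum to 1, blend VBI directly: visc = exp(exp(VBI_blend)) - 0.8
VBI_1 = ln(ln(49.7 + 0.8)) = 1.36659
VBI_2 = ln(ln(966 + 0.8)) = 1.92774
VBI_blend = 0.48 * 1.36659 + 0.52 * 1.92774 = 1.65839
visc_blend = exp(exp(1.65839)) - 0.8 = 189.9

189.9 cSt


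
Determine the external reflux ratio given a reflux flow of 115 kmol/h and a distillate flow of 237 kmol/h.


Reflux ratio definition: R = L / D (liquid returned / distillate withdrawn)
L = 115 kmol/h, D = 237 kmol/h
R = 115 / 237 = 0.4852

0.4852


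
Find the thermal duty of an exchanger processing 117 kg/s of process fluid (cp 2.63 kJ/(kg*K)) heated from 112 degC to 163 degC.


Q = m_dot * cp * delta_T
delta_T = 163 - 112 = 51 K
Q = 117 * 2.63 * 51
= 307.71 * 51
= 15693.21 kW

15693.21 kW


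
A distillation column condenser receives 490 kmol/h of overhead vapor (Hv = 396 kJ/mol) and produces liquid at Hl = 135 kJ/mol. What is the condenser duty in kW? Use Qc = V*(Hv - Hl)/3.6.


Qc = 490 * (396 - 135) / 3.6 = 490 * 261 / 3.6 = 35520

35520 kW


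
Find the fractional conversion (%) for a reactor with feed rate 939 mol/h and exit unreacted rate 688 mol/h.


X = (F_in - F_out) / F_in * 100
Moles reacted = 939 - 688 = 251
X = 251 / 939 * 100
= 0.2673 * 100
= 26.73 %

26.73 %


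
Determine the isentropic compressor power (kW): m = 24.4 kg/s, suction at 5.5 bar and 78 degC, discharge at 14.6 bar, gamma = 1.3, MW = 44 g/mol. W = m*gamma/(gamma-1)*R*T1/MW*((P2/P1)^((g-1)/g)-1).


Isentropic work: W = m*(gamma/(gamma-1))*(R*T1/MW)*((P2/P1)^((gamma-1)/gamma) - 1)
T1 = 78 + 273.15 = 351.15 K
Pressure ratio = 14.6 / 5.5 = 2.65455
Exponent = (1.3 - 1)/1.3 = 0.230769
(P2/P1)^exp - 1 = 2.65455^0.230769 - 1 = 0.252691
W = 24.4 * 1.3 / 0.3 * 8.314 * 351.15 / 44 * 0.252691 = 1773

1773 kW


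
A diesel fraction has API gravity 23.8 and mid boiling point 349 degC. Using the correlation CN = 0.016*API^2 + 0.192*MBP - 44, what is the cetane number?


CN = 0.016 * 23.8^2 + 0.192 * 349 - 44
CN = 9.06304 + 67.008 - 44 = 32.07104

32.07104


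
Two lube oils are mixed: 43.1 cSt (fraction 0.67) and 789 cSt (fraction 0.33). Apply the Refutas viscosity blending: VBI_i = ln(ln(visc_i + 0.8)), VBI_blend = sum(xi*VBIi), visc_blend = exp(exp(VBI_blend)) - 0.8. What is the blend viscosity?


Refutas method: VBN_i = 14.534*ln(ln(visc_i + 0.8)) + 10.975, blended linearly by mass fraction; since VBN is linear in VBI_i = ln(ln(visc_i + 0.8)) and the fractions sum to 1, blend VBI directly: visc = exp(exp(VBI_blend)) - 0.8
VBI_1 = ln(ln(43.1 + 0.8)) = 1.33023
VBI_2 = ln(ln(789 + 0.8)) = 1.89789
VBI_blend = 0.67 * 1.33023 + 0.33 * 1.89789 = 1.51756
visc_blend = exp(exp(1.51756)) - 0.8 = 94.89

94.89 cSt


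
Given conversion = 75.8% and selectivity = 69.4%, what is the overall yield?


Overall yield = conversion (%) * selectivity (%) / 100
Conversion = 75.8%, Selectivity = 69.4%
Y = 75.8 * 69.4 / 100
= 52.6052 %

52.6052 %


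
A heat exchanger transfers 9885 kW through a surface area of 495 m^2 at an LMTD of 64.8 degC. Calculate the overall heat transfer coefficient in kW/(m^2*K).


From Q = U*A*LMTD, U = Q / (A * LMTD)
U = 9885 / (495 * 64.8) = 9885 / 32076 = 0.3082

0.3082 kW/(m^2*K)


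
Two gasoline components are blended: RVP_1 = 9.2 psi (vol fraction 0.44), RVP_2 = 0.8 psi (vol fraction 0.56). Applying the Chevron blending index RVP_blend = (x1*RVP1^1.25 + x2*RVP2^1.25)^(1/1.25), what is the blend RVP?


Chevron index: RVP_blend = (sum xi*RVPi^1.25)^(1/1.25)
RVP^1.25 terms: 0.44 * 9.2^1.25 + 0.56 * 0.8^1.25 = 7.47367
RVP_blend = 7.47367^(1/1.25) = 4.998

4.998 psi


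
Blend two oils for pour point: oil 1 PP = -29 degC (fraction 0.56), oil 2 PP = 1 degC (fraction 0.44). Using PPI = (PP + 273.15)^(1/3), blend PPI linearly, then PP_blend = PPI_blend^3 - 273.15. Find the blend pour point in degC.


PPI_1 = (-29 + 273.15)^(1/3) = 6.25008
PPI_2 = (1 + 273.15)^(1/3) = 6.49625
PPI_blend = 0.56 * 6.25008 + 0.44 * 6.49625 = 6.358395
PP_blend = 6.358395^3 - 273.15 = 257.0647 - 273.15 = -16.09

-16.09 degC


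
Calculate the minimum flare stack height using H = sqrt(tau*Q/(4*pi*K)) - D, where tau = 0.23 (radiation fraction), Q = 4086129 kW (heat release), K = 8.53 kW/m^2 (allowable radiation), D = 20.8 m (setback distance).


tau*Q/(4*pi*K) = 0.23 * 4086129 / (4 * pi * 8.53) = 8767.61
sqrt(8767.61) = 93.6355
H = 93.6355 - 20.8 = 72.84

72.84 m


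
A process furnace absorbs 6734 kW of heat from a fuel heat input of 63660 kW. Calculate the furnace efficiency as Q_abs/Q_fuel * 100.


Furnace efficiency = Q_absorbed / Q_fuel * 100
= 6734 / 63660 * 100 = 10.58

10.58 %


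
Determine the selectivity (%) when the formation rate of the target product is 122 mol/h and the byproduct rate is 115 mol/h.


Selectivity = desired / (desired + undesired) * 100
Total products = 122 + 115 = 237 mol/h
S = 122 / 237 * 100
= 0.5148 * 100
= 51.48 %

51.48 %


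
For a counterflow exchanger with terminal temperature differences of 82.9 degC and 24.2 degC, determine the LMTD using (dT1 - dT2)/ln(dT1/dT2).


LMTD = (dT1 - dT2) / ln(dT1/dT2)
= (82.9 - 24.2) / ln(82.9 / 24.2) = 58.7 / 1.23128 = 47.67

47.67 degC


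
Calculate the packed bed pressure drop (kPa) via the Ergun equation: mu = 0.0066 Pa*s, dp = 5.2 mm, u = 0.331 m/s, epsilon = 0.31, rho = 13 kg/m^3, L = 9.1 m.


dp = 5.2 mm = 0.0052 m
Viscous term = 150*0.0066*0.331*(1-0.31)^2 / (0.0052^2*0.31^3) = 193673
Inertial term = 1.75*13*0.331^2*(1-0.31) / (0.0052*0.31^3) = 11101.9
dP/L = 193673 + 11101.9 = 204775 Pa/m
dP = 204775 * 9.1 / 1000 = 1863 kPa

1863 kPa


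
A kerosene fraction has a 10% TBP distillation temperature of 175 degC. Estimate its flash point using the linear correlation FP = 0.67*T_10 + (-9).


FP = 0.67 * 175 + (-9) = 108.25

108.25 degC


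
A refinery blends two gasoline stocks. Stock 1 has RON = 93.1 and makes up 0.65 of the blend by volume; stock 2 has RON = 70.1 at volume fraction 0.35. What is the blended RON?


Linear blending: RON_blend = sum(vi * RONi)
Contribution 1: 0.65 * 93.1 = 60.515
Contribution 2: 0.35 * 70.1 = 24.535
RON_blend = 60.515 + 24.535 = 85.05

85.05


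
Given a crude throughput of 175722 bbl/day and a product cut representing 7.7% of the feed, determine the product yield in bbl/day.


Crude throughput = 175722 bbl/day
Fraction yield = 7.7%
yield = throughput * fraction / 100
yield = 175722 * 7.7 / 100 = 13530.594

13530.594 bbl/day


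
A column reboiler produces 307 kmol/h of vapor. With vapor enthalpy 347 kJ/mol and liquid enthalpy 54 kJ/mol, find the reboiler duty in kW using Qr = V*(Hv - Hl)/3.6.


Qr = 307 * (347 - 54) / 3.6 = 307 * 293 / 3.6 = 24990

24990 kW


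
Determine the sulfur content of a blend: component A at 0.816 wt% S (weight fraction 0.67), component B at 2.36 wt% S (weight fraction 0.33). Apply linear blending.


Linear sulfur blending: S_blend = x1*S1 + x2*S2
Contribution 1: 0.67 * 0.816 = 0.54672 wt%
Contribution 2: 0.33 * 2.36 = 0.7788 wt%
S_blend = 0.54672 + 0.7788 = 1.32552

1.32552 wt%


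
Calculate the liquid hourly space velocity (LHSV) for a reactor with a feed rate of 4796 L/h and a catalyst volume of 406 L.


LHSV = volumetric feed rate / catalyst volume
= 4796 L/h / 406 L
= 11.81 h^-1

11.81 h^-1


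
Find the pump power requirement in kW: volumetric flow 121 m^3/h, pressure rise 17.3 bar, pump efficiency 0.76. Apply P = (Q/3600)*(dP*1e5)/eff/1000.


Q = 121 / 3600 = 0.0336111 m^3/s
P = 0.0336111 * (17.3 * 1e5) / 0.76 / 1000 = 76.51

76.51 kW


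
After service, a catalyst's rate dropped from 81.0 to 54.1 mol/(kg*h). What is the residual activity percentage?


Activity (%) = (rate_used / rate_fresh) * 100
rate_used = 54.1, rate_fresh = 81.0
= (54.1 / 81.0) * 100
= 0.6679 * 100 = 66.79

66.79 %


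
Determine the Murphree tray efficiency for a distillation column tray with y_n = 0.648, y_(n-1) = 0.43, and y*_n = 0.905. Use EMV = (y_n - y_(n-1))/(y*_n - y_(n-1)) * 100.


Murphree vapor efficiency: EMV = (y_n - y_(n-1)) / (y*_n - y_(n-1)) * 100
EMV = (0.648 - 0.43) / (0.905 - 0.43) * 100 = 0.218 / 0.475 * 100 = 45.89

45.89 %


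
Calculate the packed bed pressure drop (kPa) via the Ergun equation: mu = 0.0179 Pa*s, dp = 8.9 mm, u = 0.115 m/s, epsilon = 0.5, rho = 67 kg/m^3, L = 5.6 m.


dp = 8.9 mm = 0.0089 m
Viscous term = 150*0.0179*0.115*(1-0.5)^2 / (0.0089^2*0.5^3) = 7796.36
Inertial term = 1.75*67*0.115^2*(1-0.5) / (0.0089*0.5^3) = 696.913
dP/L = 7796.36 + 696.913 = 8493.27 Pa/m
dP = 8493.27 * 5.6 / 1000 = 47.56 kPa

47.56 kPa


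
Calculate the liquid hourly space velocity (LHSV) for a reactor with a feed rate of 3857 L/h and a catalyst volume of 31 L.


LHSV = volumetric feed rate / catalyst volume
= 3857 L/h / 31 L
= 124.4 h^-1

124.4 h^-1


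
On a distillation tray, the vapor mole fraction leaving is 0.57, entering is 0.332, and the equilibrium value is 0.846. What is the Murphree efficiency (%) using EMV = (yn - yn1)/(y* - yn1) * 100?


Murphree vapor efficiency: EMV = (y_n - y_(n-1)) / (y*_n - y_(n-1)) * 100
EMV = (0.57 - 0.332) / (0.846 - 0.332) * 100 = 0.238 / 0.514 * 100 = 46.30

46.30 %


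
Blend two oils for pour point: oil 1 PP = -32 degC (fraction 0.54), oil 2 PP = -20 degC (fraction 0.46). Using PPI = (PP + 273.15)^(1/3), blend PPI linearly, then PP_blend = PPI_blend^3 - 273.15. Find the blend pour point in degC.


PPI_1 = (-32 + 273.15)^(1/3) = 6.224375
PPI_2 = (-20 + 273.15)^(1/3) = 6.325953
PPI_blend = 0.54 * 6.224375 + 0.46 * 6.325953 = 6.271101
PP_blend = 6.271101^3 - 273.15 = 246.6218 - 273.15 = -26.53

-26.53 degC


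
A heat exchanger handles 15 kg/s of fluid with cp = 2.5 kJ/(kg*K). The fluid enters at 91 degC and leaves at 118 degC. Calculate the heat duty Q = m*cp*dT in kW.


Q = m_dot * cp * delta_T
delta_T = 118 - 91 = 27 K
Q = 15 * 2.5 * 27
= 37.5 * 27
= 1012.5 kW

1012.5 kW


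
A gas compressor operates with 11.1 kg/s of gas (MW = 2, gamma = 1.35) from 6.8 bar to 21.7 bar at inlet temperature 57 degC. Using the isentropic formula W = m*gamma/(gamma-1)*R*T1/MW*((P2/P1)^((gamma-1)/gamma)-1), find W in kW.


Isentropic work: W = m*(gamma/(gamma-1))*(R*T1/MW)*((P2/P1)^((gamma-1)/gamma) - 1)
T1 = 57 + 273.15 = 330.15 K
Pressure ratio = 21.7 / 6.8 = 3.19118
Exponent = (1.35 - 1)/1.35 = 0.259259
(P2/P1)^exp - 1 = 3.19118^0.259259 - 1 = 0.350996
W = 11.1 * 1.35 / 0.35 * 8.314 * 330.15 / 2 * 0.350996 = 20620

20620 kW


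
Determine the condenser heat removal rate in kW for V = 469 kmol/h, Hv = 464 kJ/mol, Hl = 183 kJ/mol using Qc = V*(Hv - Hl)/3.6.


Qc = 469 * (464 - 183) / 3.6 = 469 * 281 / 3.6 = 36610

36610 kW


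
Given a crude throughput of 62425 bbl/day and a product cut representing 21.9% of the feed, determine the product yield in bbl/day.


Crude throughput = 62425 bbl/day
Fraction yield = 21.9%
yield = throughput * fraction / 100
yield = 62425 * 21.9 / 100 = 13671.075

13671.075 bbl/day


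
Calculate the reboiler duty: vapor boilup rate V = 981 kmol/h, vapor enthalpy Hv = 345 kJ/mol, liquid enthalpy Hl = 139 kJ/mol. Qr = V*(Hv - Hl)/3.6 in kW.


Qr = 981 * (345 - 139) / 3.6 = 981 * 206 / 3.6 = 56140

56140 kW


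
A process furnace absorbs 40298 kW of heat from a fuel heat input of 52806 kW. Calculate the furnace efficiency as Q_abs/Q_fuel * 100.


Furnace efficiency = Q_absorbed / Q_fuel * 100
= 40298 / 52806 * 100 = 76.31

76.31 %


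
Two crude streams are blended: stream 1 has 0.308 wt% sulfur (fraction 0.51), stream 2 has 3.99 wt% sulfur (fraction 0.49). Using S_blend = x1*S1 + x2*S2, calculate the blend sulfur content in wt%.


Linear sulfur blending: S_blend = x1*S1 + x2*S2
Contribution 1: 0.51 * 0.308 = 0.15708 wt%
Contribution 2: 0.49 * 3.99 = 1.9551 wt%
S_blend = 0.15708 + 1.9551 = 2.11218

2.11218 wt%


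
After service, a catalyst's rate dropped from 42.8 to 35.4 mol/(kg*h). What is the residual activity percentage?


Activity (%) = (rate_used / rate_fresh) * 100
rate_used = 35.4, rate_fresh = 42.8
= (35.4 / 42.8) * 100
= 0.8271 * 100 = 82.71

82.71 %


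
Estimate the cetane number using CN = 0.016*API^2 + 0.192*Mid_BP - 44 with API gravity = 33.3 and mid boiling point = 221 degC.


CN = 0.016 * 33.3^2 + 0.192 * 221 - 44
CN = 17.74224 + 42.432 - 44 = 16.17424

16.17424


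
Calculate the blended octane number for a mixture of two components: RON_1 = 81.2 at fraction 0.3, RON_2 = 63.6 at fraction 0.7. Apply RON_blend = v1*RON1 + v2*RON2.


Linear blending: RON_blend = sum(vi * RONi)
Contribution 1: 0.3 * 81.2 = 24.36
Contribution 2: 0.7 * 63.6 = 44.52
RON_blend = 24.36 + 44.52 = 68.88

68.88


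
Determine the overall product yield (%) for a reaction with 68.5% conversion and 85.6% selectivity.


Overall yield = conversion (%) * selectivity (%) / 100
Conversion = 68.5%, Selectivity = 85.6%
Y = 68.5 * 85.6 / 100
= 58.636 %

58.636 %


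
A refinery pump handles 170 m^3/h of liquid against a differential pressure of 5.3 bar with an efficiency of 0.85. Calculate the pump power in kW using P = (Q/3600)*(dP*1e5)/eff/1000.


Q = 170 / 3600 = 0.0472222 m^3/s
P = 0.0472222 * (5.3 * 1e5) / 0.85 / 1000 = 29.44

29.44 kW


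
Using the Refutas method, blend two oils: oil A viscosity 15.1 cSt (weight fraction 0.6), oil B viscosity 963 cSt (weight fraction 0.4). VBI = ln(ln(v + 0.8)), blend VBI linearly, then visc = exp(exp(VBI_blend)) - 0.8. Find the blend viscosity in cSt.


Refutas method: VBN_i = 14.534*ln(ln(visc_i + 0.8)) + 10.975, blended linearly by mass fraction; since VBN is linear in VBI_i = ln(ln(visc_i + 0.8)) and the fractions sum to 1, blend VBI directly: visc = exp(exp(VBI_blend)) - 0.8
VBI_1 = ln(ln(15.1 + 0.8)) = 1.01752
VBI_2 = ln(ln(963 + 0.8)) = 1.92729
VBI_blend = 0.6 * 1.01752 + 0.4 * 1.92729 = 1.38143
visc_blend = exp(exp(1.38143)) - 0.8 = 52.75

52.75 cSt


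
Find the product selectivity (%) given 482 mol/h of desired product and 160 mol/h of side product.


Selectivity = desired / (desired + undesired) * 100
Total products = 482 + 160 = 642 mol/h
S = 482 / 642 * 100
= 0.7508 * 100
= 75.08 %

75.08 %


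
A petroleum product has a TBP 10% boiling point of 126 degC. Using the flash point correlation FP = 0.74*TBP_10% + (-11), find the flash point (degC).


FP = 0.74 * 126 + (-11) = 82.24

82.24 degC


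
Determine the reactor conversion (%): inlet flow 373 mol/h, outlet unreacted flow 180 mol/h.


X = (F_in - F_out) / F_in * 100
Moles reacted = 373 - 180 = 193
X = 193 / 373 * 100
= 0.5174 * 100
= 51.74 %

51.74 %


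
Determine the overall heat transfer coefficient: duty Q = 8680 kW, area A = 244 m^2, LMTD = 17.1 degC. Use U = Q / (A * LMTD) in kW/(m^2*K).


From Q = U*A*LMTD, U = Q / (A * LMTD)
U = 8680 / (244 * 17.1) = 8680 / 4172.4 = 2.080

2.080 kW/(m^2*K)


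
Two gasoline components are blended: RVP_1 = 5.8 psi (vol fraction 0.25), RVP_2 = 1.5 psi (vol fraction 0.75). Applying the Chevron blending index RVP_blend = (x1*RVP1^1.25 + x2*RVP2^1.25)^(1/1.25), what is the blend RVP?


Chevron index: RVP_blend = (sum xi*RVPi^1.25)^(1/1.25)
RVP^1.25 terms: 0.25 * 5.8^1.25 + 0.75 * 1.5^1.25 = 3.49524
RVP_blend = 3.49524^(1/1.25) = 2.721

2.721 psi


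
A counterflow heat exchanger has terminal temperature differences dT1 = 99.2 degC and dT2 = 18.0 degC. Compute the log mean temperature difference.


LMTD = (dT1 - dT2) / ln(dT1/dT2)
= (99.2 - 18.0) / ln(99.2 / 18.0) = 81.2 / 1.70677 = 47.58

47.58 degC


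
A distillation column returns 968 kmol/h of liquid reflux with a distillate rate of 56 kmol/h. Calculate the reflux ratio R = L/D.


Reflux ratio definition: R = L / D (liquid returned / distillate withdrawn)
L = 968 kmol/h, D = 56 kmol/h
R = 968 / 56 = 17.29

17.29


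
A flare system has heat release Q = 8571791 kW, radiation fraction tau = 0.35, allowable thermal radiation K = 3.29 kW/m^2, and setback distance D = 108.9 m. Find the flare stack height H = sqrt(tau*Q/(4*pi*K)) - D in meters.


tau*Q/(4*pi*K) = 0.35 * 8571791 / (4 * pi * 3.29) = 72566.1
sqrt(72566.1) = 269.381
H = 269.381 - 108.9 = 160.5

160.5 m


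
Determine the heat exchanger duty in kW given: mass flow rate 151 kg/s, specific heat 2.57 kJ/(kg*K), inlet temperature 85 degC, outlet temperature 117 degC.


Q = m_dot * cp * delta_T
delta_T = 117 - 85 = 32 K
Q = 151 * 2.57 * 32
= 388.07 * 32
= 12418.24 kW

12418.24 kW


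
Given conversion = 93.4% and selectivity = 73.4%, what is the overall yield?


Overall yield = conversion (%) * selectivity (%) / 100
Conversion = 93.4%, Selectivity = 73.4%
Y = 93.4 * 73.4 / 100
= 68.5556 %

68.5556 %


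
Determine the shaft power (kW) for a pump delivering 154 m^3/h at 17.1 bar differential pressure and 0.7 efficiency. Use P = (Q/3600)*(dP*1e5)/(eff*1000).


Q = 154 / 3600 = 0.0427778 m^3/s
P = 0.0427778 * (17.1 * 1e5) / 0.7 / 1000 = 104.5

104.5 kW


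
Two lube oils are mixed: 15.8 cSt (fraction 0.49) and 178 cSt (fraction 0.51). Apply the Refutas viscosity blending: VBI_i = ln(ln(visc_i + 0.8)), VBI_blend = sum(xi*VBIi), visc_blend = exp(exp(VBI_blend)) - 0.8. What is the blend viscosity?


Refutas method: VBN_i = 14.534*ln(ln(visc_i + 0.8)) + 10.975, blended linearly by mass fraction; since VBN is linear in VBI_i = ln(ln(visc_i + 0.8)) and the fractions sum to 1, blend VBI directly: visc = exp(exp(VBI_blend)) - 0.8
VBI_1 = ln(ln(15.8 + 0.8)) = 1.03297
VBI_2 = ln(ln(178 + 0.8)) = 1.64601
VBI_blend = 0.49 * 1.03297 + 0.51 * 1.64601 = 1.34562
visc_blend = exp(exp(1.34562)) - 0.8 = 45.75

45.75 cSt


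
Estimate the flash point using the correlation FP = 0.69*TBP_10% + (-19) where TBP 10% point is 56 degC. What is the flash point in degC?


FP = 0.69 * 56 + (-19) = 19.64

19.64 degC


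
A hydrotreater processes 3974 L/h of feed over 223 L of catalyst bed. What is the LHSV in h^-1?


LHSV = volumetric feed rate / catalyst volume
= 3974 L/h / 223 L
= 17.82 h^-1

17.82 h^-1


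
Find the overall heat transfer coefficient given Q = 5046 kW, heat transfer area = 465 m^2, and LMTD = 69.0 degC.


From Q = U*A*LMTD, U = Q / (A * LMTD)
U = 5046 / (465 * 69.0) = 5046 / 32085 = 0.1573

0.1573 kW/(m^2*K)


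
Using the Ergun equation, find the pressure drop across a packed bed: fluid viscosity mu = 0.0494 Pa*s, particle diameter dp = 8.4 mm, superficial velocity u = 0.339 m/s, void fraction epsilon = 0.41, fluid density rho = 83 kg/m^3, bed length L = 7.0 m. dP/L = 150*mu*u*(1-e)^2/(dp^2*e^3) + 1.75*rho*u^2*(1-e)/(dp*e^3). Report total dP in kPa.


dp = 8.4 mm = 0.0084 m
Viscous term = 150*0.0494*0.339*(1-0.41)^2 / (0.0084^2*0.41^3) = 179809
Inertial term = 1.75*83*0.339^2*(1-0.41) / (0.0084*0.41^3) = 17011.3
dP/L = 179809 + 17011.3 = 196820 Pa/m
dP = 196820 * 7.0 / 1000 = 1378 kPa

1378 kPa


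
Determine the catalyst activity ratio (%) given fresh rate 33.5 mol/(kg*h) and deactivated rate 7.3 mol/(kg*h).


Activity (%) = (rate_used / rate_fresh) * 100
rate_used = 7.3, rate_fresh = 33.5
= (7.3 / 33.5) * 100
= 0.2179 * 100 = 21.79

21.79 %


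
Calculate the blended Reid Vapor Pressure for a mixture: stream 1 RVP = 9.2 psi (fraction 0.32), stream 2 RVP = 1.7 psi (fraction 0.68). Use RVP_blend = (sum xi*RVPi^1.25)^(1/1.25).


Chevron index: RVP_blend = (sum xi*RVPi^1.25)^(1/1.25)
RVP^1.25 terms: 0.32 * 9.2^1.25 + 0.68 * 1.7^1.25 = 6.44724
RVP_blend = 6.44724^(1/1.25) = 4.441

4.441 psi


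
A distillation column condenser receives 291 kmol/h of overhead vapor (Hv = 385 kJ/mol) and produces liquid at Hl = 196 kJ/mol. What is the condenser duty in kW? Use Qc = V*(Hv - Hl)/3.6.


Qc = 291 * (385 - 196) / 3.6 = 291 * 189 / 3.6 = 15280

15280 kW


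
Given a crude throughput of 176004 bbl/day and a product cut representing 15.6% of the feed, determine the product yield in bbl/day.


Crude throughput = 176004 bbl/day
Fraction yield = 15.6%
yield = throughput * fraction / 100
yield = 176004 * 15.6 / 100 = 27456.624

27456.624 bbl/day


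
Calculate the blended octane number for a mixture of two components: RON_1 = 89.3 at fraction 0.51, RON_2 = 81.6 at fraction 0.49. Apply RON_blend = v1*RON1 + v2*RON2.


Linear blending: RON_blend = sum(vi * RONi)
Contribution 1: 0.51 * 89.3 = 45.543
Contribution 2: 0.49 * 81.6 = 39.984
RON_blend = 45.543 + 39.984 = 85.527

85.527


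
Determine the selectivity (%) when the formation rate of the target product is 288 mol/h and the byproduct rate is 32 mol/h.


Selectivity = desired / (desired + undesired) * 100
Total products = 288 + 32 = 320 mol/h
S = 288 / 320 * 100
= 0.9000 * 100
= 90.00 %

90.00 %


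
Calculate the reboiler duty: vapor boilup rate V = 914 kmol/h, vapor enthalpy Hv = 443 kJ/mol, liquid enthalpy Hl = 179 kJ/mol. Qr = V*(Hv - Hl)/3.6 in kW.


Qr = 914 * (443 - 179) / 3.6 = 914 * 264 / 3.6 = 67030

67030 kW


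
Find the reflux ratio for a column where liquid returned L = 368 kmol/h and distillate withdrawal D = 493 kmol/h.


Reflux ratio definition: R = L / D (liquid returned / distillate withdrawn)
L = 368 kmol/h, D = 493 kmol/h
R = 368 / 493 = 0.7465

0.7465


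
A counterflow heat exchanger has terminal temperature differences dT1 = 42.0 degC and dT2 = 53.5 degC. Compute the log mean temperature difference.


LMTD = (dT1 - dT2) / ln(dT1/dT2)
= (42.0 - 53.5) / ln(42.0 / 53.5) = -11.5 / -0.242012 = 47.52

47.52 degC


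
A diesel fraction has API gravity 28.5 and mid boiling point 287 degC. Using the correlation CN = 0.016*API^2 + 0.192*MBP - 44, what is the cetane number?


CN = 0.016 * 28.5^2 + 0.192 * 287 - 44
CN = 12.996 + 55.104 - 44 = 24.1

24.1


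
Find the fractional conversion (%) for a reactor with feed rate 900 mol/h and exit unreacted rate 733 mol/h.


X = (F_in - F_out) / F_in * 100
Moles reacted = 900 - 733 = 167
X = 167 / 900 * 100
= 0.1856 * 100
= 18.56 %

18.56 %


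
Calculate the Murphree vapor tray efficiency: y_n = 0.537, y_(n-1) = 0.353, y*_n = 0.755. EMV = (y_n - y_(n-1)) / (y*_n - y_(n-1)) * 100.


Murphree vapor efficiency: EMV = (y_n - y_(n-1)) / (y*_n - y_(n-1)) * 100
EMV = (0.537 - 0.353) / (0.755 - 0.353) * 100 = 0.184 / 0.402 * 100 = 45.77

45.77 %


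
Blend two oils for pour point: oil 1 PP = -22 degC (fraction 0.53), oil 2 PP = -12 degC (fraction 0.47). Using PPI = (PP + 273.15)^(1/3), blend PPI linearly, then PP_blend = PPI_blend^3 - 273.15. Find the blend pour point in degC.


PPI_1 = (-22 + 273.15)^(1/3) = 6.30925
PPI_2 = (-12 + 273.15)^(1/3) = 6.391901
PPI_blend = 0.53 * 6.30925 + 0.47 * 6.391901 = 6.348096
PP_blend = 6.348096^3 - 273.15 = 255.8176 - 273.15 = -17.33

-17.33 degC


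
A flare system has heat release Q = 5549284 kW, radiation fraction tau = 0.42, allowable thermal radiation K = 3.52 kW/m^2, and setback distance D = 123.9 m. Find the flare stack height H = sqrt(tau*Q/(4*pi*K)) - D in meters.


tau*Q/(4*pi*K) = 0.42 * 5549284 / (4 * pi * 3.52) = 52690.7
sqrt(52690.7) = 229.545
H = 229.545 - 123.9 = 105.6

105.6 m


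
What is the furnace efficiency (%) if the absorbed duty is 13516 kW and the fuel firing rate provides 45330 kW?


Furnace efficiency = Q_absorbed / Q_fuel * 100
= 13516 / 45330 * 100 = 29.82

29.82 %


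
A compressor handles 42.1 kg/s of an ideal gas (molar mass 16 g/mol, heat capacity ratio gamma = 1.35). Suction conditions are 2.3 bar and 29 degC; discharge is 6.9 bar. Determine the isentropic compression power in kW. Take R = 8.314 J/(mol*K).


Isentropic work: W = m*(gamma/(gamma-1))*(R*T1/MW)*((P2/P1)^((gamma-1)/gamma) - 1)
T1 = 29 + 273.15 = 302.15 K
Pressure ratio = 6.9 / 2.3 = 3
Exponent = (1.35 - 1)/1.35 = 0.259259
(P2/P1)^exp - 1 = 3^0.259259 - 1 = 0.32953
W = 42.1 * 1.35 / 0.35 * 8.314 * 302.15 / 16 * 0.32953 = 8401

8401 kW


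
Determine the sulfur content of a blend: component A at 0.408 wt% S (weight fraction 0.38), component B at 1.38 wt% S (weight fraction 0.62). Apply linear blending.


Linear sulfur blending: S_blend = x1*S1 + x2*S2
Contribution 1: 0.38 * 0.408 = 0.15504 wt%
Contribution 2: 0.62 * 1.38 = 0.8556 wt%
S_blend = 0.15504 + 0.8556 = 1.01064

1.01064 wt%


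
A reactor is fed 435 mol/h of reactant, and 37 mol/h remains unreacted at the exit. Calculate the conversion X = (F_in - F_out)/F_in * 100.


X = (F_in - F_out) / F_in * 100
Moles reacted = 435 - 37 = 398
X = 398 / 435 * 100
= 0.9149 * 100
= 91.49 %

91.49 %


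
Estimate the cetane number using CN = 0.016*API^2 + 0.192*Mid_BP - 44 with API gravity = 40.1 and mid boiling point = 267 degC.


CN = 0.016 * 40.1^2 + 0.192 * 267 - 44
CN = 25.72816 + 51.264 - 44 = 32.99216

32.99216


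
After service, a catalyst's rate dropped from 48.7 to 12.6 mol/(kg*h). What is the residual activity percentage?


Activity (%) = (rate_used / rate_fresh) * 100
rate_used = 12.6, rate_fresh = 48.7
= (12.6 / 48.7) * 100
= 0.2587 * 100 = 25.87

25.87 %


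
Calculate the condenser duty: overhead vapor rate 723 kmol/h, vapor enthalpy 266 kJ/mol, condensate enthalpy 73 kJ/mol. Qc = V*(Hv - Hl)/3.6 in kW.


Qc = 723 * (266 - 73) / 3.6 = 723 * 193 / 3.6 = 38760

38760 kW


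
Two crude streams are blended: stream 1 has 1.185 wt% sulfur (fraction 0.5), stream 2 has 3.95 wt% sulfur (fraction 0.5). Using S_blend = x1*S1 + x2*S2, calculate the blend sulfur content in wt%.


Linear sulfur blending: S_blend = x1*S1 + x2*S2
Contribution 1: 0.5 * 1.185 = 0.5925 wt%
Contribution 2: 0.5 * 3.95 = 1.975 wt%
S_blend = 0.5925 + 1.975 = 2.5675

2.5675 wt%


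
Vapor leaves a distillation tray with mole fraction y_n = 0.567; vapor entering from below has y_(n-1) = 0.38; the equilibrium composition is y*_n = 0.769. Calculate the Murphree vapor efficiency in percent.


Murphree vapor efficiency: EMV = (y_n - y_(n-1)) / (y*_n - y_(n-1)) * 100
EMV = (0.567 - 0.38) / (0.769 - 0.38) * 100 = 0.187 / 0.389 * 100 = 48.07

48.07 %


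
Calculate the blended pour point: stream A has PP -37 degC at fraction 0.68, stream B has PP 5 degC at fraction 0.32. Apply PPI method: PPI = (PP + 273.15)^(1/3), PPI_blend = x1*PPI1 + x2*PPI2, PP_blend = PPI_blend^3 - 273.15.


PPI_1 = (-37 + 273.15)^(1/3) = 6.181056
PPI_2 = (5 + 273.15)^(1/3) = 6.527693
PPI_blend = 0.68 * 6.181056 + 0.32 * 6.527693 = 6.29198
PP_blend = 6.29198^3 - 273.15 = 249.0933 - 273.15 = -24.06

-24.06 degC


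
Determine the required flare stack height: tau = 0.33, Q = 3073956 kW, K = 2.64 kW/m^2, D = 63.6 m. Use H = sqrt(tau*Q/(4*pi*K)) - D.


tau*Q/(4*pi*K) = 0.33 * 3073956 / (4 * pi * 2.64) = 30577.2
sqrt(30577.2) = 174.863
H = 174.863 - 63.6 = 111.3

111.3 m


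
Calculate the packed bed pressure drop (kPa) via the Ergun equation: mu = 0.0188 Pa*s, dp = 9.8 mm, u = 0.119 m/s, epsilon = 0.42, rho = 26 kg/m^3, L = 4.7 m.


dp = 9.8 mm = 0.0098 m
Viscous term = 150*0.0188*0.119*(1-0.42)^2 / (0.0098^2*0.42^3) = 15865.4
Inertial term = 1.75*26*0.119^2*(1-0.42) / (0.0098*0.42^3) = 514.706
dP/L = 15865.4 + 514.706 = 16380.1 Pa/m
dP = 16380.1 * 4.7 / 1000 = 76.99 kPa

76.99 kPa


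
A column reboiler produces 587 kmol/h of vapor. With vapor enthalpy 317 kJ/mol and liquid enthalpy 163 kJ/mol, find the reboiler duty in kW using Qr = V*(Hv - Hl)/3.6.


Qr = 587 * (317 - 163) / 3.6 = 587 * 154 / 3.6 = 25110

25110 kW


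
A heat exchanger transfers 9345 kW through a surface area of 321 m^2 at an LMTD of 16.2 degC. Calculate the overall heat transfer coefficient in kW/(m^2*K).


From Q = U*A*LMTD, U = Q / (A * LMTD)
U = 9345 / (321 * 16.2) = 9345 / 5200.2 = 1.797

1.797 kW/(m^2*K)


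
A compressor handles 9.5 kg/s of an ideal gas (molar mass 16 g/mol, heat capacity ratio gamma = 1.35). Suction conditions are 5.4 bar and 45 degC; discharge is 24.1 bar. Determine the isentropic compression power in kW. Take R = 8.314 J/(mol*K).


Isentropic work: W = m*(gamma/(gamma-1))*(R*T1/MW)*((P2/P1)^((gamma-1)/gamma) - 1)
T1 = 45 + 273.15 = 318.15 K
Pressure ratio = 24.1 / 5.4 = 4.46296
Exponent = (1.35 - 1)/1.35 = 0.259259
(P2/P1)^exp - 1 = 4.46296^0.259259 - 1 = 0.473739
W = 9.5 * 1.35 / 0.35 * 8.314 * 318.15 / 16 * 0.473739 = 2870

2870 kW


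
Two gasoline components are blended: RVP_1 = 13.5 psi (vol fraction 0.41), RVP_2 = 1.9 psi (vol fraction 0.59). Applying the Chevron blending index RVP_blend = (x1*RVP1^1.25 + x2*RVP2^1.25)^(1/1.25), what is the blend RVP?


Chevron index: RVP_blend = (sum xi*RVPi^1.25)^(1/1.25)
RVP^1.25 terms: 0.41 * 13.5^1.25 + 0.59 * 1.9^1.25 = 11.9258
RVP_blend = 11.9258^(1/1.25) = 7.264

7.264 psi


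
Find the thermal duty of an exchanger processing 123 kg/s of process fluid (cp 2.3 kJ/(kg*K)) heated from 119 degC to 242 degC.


Q = m_dot * cp * delta_T
delta_T = 242 - 119 = 123 K
Q = 123 * 2.3 * 123
= 282.9 * 123
= 34796.7 kW

34796.7 kW


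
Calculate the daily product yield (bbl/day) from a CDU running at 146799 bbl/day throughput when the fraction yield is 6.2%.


Crude throughput = 146799 bbl/day
Fraction yield = 6.2%
yield = throughput * fraction / 100
yield = 146799 * 6.2 / 100 = 9101.538

9101.538 bbl/day


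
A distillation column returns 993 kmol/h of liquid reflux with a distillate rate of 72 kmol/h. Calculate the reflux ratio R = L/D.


Reflux ratio definition: R = L / D (liquid returned / distillate withdrawn)
L = 993 kmol/h, D = 72 kmol/h
R = 993 / 72 = 13.79

13.79


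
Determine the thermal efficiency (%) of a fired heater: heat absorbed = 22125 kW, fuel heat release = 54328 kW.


Furnace efficiency = Q_absorbed / Q_fuel * 100
= 22125 / 54328 * 100 = 40.72

40.72 %


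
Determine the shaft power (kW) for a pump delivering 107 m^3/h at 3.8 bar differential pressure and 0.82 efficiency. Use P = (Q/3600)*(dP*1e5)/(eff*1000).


Q = 107 / 3600 = 0.0297222 m^3/s
P = 0.0297222 * (3.8 * 1e5) / 0.82 / 1000 = 13.77

13.77 kW


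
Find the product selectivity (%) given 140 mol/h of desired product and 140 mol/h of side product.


Selectivity = desired / (desired + undesired) * 100
Total products = 140 + 140 = 280 mol/h
S = 140 / 280 * 100
= 0.5000 * 100
= 50.00 %

50.00 %


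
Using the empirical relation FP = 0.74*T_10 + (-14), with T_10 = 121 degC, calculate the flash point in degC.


FP = 0.74 * 121 + (-14) = 75.54

75.54 degC


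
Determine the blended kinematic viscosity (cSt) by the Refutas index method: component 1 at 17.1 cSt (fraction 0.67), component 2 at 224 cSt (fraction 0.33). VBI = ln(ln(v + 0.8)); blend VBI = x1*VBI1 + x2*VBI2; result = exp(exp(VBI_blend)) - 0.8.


Refutas method: VBN_i = 14.534*ln(ln(visc_i + 0.8)) + 10.975, blended linearly by mass fraction; since VBN is linear in VBI_i = ln(ln(visc_i + 0.8)) and the fractions sum to 1, blend VBI directly: visc = exp(exp(VBI_blend)) - 0.8
VBI_1 = ln(ln(17.1 + 0.8)) = 1.05946
VBI_2 = ln(ln(224 + 0.8)) = 1.68921
VBI_blend = 0.67 * 1.05946 + 0.33 * 1.68921 = 1.26728
visc_blend = exp(exp(1.26728)) - 0.8 = 34.05

34.05 cSt


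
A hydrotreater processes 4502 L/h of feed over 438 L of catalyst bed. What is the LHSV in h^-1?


LHSV = volumetric feed rate / catalyst volume
= 4502 L/h / 438 L
= 10.28 h^-1

10.28 h^-1


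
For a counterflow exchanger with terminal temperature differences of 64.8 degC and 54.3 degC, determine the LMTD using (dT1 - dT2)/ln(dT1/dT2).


LMTD = (dT1 - dT2) / ln(dT1/dT2)
= (64.8 - 54.3) / ln(64.8 / 54.3) = 10.5 / 0.176781 = 59.40

59.40 degC


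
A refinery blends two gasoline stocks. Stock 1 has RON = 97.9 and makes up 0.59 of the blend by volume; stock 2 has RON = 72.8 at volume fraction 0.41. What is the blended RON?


Linear blending: RON_blend = sum(vi * RONi)
Contribution 1: 0.59 * 97.9 = 57.761
Contribution 2: 0.41 * 72.8 = 29.848
RON_blend = 57.761 + 29.848 = 87.609

87.609


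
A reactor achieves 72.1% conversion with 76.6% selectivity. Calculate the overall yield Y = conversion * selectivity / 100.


Overall yield = conversion (%) * selectivity (%) / 100
Conversion = 72.1%, Selectivity = 76.6%
Y = 72.1 * 76.6 / 100
= 55.2286 %

55.2286 %


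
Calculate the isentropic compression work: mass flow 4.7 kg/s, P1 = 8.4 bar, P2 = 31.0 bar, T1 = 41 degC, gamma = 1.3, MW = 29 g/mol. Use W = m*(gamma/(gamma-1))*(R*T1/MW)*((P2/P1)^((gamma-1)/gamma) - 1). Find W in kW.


Isentropic work: W = m*(gamma/(gamma-1))*(R*T1/MW)*((P2/P1)^((gamma-1)/gamma) - 1)
T1 = 41 + 273.15 = 314.15 K
Pressure ratio = 31.0 / 8.4 = 3.69048
Exponent = (1.3 - 1)/1.3 = 0.230769
(P2/P1)^exp - 1 = 3.69048^0.230769 - 1 = 0.351653
W = 4.7 * 1.3 / 0.3 * 8.314 * 314.15 / 29 * 0.351653 = 645.0

645.0 kW


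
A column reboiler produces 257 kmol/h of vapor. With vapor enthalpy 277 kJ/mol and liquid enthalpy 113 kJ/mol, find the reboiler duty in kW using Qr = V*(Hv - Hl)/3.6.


Qr = 257 * (277 - 113) / 3.6 = 257 * 164 / 3.6 = 11710

11710 kW


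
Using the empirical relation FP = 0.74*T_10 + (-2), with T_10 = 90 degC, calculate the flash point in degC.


FP = 0.74 * 90 + (-2) = 64.6

64.6 degC


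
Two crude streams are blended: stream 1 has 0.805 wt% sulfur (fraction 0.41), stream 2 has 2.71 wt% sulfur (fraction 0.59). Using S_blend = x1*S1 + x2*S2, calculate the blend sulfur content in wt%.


Linear sulfur blending: S_blend = x1*S1 + x2*S2
Contribution 1: 0.41 * 0.805 = 0.33005 wt%
Contribution 2: 0.59 * 2.71 = 1.5989 wt%
S_blend = 0.33005 + 1.5989 = 1.92895

1.92895 wt%


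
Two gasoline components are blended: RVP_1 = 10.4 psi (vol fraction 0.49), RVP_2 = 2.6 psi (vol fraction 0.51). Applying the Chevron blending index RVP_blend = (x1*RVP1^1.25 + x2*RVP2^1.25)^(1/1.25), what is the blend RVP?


Chevron index: RVP_blend = (sum xi*RVPi^1.25)^(1/1.25)
RVP^1.25 terms: 0.49 * 10.4^1.25 + 0.51 * 2.6^1.25 = 10.8352
RVP_blend = 10.8352^(1/1.25) = 6.728

6.728 psi
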